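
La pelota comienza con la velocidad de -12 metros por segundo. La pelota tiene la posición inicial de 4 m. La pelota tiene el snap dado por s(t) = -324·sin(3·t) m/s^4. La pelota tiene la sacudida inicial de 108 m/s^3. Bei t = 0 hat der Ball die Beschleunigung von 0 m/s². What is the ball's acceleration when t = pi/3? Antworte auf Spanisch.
Partiendo del snap s(t) = -324·sin(3·t), tomamos 2 integrales. Integrando el snap y usando la condición inicial j(0) = 108, obtenemos j(t) = 108·cos(3·t). La integral de la sacudida es la aceleración. Usando a(0) = 0, obtenemos a(t) = 36·sin(3·t). Usando a(t) = 36·sin(3·t) y sustituyendo t = pi/3, encontramos a = 0.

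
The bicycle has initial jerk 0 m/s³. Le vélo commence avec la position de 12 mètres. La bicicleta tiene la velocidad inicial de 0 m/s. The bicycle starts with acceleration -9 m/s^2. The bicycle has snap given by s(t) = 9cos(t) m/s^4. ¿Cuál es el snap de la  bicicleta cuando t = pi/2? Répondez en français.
De l'équation du snap s(t) = 9·cos(t), nous substituons t = pi/2 pour obtenir s = 0.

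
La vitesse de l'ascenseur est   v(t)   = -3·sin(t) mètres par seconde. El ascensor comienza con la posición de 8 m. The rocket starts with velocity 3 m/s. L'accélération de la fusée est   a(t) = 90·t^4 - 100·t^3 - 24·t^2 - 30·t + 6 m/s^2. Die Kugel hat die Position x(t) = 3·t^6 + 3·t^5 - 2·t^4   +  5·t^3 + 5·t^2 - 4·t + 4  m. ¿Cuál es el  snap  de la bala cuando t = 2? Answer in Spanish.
Debemos derivar nuestra ecuación de la posición x(t) = 3·t^6 + 3·t^5 - 2·t^4 + 5·t^3 + 5·t^2 - 4·t + 4 4 veces. Tomando d/dt de x(t), encontramos v(t) = 18·t^5 + 15·t^4 - 8·t^3 + 15·t^2 + 10·t - 4. Derivando la velocidad, obtenemos la aceleración: a(t) = 90·t^4 + 60·t^3 - 24·t^2 + 30·t + 10. La derivada de la aceleración da la sacudida: j(t) = 360·t^3 + 180·t^2 - 48·t + 30. Derivando la sacudida, obtenemos el snap: s(t) = 1080·t^2 + 360·t - 48. Usando s(t) = 1080·t^2 + 360·t - 48 y sustituyendo t = 2, encontramos s = 4992.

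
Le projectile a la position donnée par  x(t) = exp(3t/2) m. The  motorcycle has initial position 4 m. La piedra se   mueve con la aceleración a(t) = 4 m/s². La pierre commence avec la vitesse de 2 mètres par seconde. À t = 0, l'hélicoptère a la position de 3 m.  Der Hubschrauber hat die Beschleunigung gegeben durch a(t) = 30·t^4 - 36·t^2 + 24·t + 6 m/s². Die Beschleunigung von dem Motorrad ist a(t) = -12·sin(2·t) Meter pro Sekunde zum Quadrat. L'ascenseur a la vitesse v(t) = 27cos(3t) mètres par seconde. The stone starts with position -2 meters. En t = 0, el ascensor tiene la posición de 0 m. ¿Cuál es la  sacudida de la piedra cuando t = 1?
Para resolver esto, necesitamos tomar 1 derivada de nuestra ecuación de la aceleración a(t) = 4. La derivada de la aceleración da la sacudida: j(t) = 0. Usando j(t) = 0 y sustituyendo t = 1, encontramos j = 0.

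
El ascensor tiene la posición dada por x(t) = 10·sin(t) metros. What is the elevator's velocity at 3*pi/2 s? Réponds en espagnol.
Debemos derivar nuestra ecuación de la posición x(t) = 10·sin(t) 1 vez. Derivando la posición, obtenemos la velocidad: v(t) = 10·cos(t). Usando v(t) = 10·cos(t) y sustituyendo t = 3*pi/2, encontramos v = 0.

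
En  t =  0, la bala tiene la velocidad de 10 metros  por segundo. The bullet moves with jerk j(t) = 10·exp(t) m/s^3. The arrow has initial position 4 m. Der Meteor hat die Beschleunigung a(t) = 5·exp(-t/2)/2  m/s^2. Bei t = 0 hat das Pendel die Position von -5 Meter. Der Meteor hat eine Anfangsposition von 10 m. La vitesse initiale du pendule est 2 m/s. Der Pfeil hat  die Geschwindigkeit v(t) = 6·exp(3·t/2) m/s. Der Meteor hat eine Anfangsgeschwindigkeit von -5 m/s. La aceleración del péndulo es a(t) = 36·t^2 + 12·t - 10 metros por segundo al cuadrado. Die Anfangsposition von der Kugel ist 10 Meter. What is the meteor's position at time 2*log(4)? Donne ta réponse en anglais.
We must find the antiderivative of our acceleration equation a(t) = 5·exp(-t/2)/2 2 times. The integral of acceleration, with v(0) = -5, gives velocity: v(t) = -5·exp(-t/2). Integrating velocity and using the initial condition x(0) = 10, we get x(t) = 10·exp(-t/2). Using x(t) = 10·exp(-t/2) and substituting t = 2*log(4), we find x = 5/2.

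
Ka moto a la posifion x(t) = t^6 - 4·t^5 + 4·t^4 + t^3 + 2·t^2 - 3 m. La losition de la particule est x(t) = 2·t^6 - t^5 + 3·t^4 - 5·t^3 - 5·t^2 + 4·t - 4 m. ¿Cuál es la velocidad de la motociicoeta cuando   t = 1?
Debemos derivar nuestra ecuación de la posición x(t) = t^6 - 4·t^5 + 4·t^4 + t^3 + 2·t^2 - 3 1 vez. Tomando d/dt de x(t), encontramos v(t) = 6·t^5 - 20·t^4 + 16·t^3 + 3·t^2 + 4·t. Tenemos la velocidad v(t) = 6·t^5 - 20·t^4 + 16·t^3 + 3·t^2 + 4·t. Sustituyendo t = 1: v(1) = 9.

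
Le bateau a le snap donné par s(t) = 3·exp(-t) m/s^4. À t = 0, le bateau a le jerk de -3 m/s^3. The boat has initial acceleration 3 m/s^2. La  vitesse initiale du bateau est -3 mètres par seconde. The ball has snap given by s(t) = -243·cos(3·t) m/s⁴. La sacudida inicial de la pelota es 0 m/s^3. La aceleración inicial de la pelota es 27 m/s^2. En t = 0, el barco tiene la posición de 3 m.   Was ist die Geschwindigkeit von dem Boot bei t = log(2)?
Um dies zu lösen, müssen wir 3 Stammfunktionen unserer Gleichung für den Snap s(t) = 3·exp(-t) finden. Mit ∫s(t)dt und Anwendung von j(0) = -3, finden wir j(t) = -3·exp(-t). Die Stammfunktion von dem Ruck ist die Beschleunigung. Mit a(0) = 3 erhalten wir a(t) = 3·exp(-t). Das Integral von der Beschleunigung ist die Geschwindigkeit. Mit v(0) = -3 erhalten wir v(t) = -3·exp(-t). Wir haben die Geschwindigkeit v(t) = -3·exp(-t). Durch Einsetzen von t = log(2): v(log(2)) = -3/2.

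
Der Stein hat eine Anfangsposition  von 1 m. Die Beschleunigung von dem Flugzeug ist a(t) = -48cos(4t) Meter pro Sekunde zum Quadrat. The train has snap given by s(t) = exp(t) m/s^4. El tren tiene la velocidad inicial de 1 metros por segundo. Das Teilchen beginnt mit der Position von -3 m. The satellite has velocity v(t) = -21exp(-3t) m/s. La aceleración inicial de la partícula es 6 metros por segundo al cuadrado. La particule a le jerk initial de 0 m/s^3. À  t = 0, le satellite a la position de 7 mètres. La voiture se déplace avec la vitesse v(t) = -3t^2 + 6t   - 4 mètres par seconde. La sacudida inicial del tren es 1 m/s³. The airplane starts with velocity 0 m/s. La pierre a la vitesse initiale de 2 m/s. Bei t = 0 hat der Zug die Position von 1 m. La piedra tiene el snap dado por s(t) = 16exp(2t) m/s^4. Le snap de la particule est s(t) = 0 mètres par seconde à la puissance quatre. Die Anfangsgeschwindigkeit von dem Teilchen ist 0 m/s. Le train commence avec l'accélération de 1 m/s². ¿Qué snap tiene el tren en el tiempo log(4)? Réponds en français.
De l'équation du snap s(t) = exp(t), nous substituons t = log(4) pour obtenir s = 4.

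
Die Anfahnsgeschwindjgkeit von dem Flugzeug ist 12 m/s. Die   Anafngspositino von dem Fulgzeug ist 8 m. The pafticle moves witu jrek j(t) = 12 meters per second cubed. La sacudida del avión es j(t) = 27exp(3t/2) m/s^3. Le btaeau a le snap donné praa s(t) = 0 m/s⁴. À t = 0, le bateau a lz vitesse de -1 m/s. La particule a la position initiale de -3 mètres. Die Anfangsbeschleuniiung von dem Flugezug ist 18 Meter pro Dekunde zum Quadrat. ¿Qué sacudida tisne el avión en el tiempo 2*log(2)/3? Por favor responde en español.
De la ecuación de la sacudida j(t) = 27·exp(3·t/2), sustituimos t = 2*log(2)/3 para obtener j = 54.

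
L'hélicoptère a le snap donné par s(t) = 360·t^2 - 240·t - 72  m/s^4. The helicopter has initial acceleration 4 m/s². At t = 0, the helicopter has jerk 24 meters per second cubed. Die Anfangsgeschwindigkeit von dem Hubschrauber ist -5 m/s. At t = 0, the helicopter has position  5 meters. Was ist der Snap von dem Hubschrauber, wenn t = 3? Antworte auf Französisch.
De l'équation du snap s(t) = 360·t^2 - 240·t - 72, nous substituons t = 3 pour obtenir s = 2448.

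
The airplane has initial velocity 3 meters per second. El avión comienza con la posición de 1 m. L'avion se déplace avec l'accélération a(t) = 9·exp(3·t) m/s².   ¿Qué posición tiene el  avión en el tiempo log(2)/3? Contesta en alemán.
Ausgehend von der Beschleunigung a(t) = 9·exp(3·t), nehmen wir 2 Stammfunktionen. Die Stammfunktion von der Beschleunigung ist die Geschwindigkeit. Mit v(0) = 3 erhalten wir v(t) = 3·exp(3·t). Mit ∫v(t)dt und Anwendung von x(0) = 1, finden wir x(t) = exp(3·t). Aus der Gleichung für die Position x(t) = exp(3·t), setzen wir t = log(2)/3 ein und erhalten x = 2.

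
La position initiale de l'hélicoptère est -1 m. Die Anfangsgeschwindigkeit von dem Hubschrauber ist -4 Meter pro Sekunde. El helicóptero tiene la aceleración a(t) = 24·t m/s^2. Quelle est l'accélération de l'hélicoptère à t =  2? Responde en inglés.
We have acceleration a(t) = 24·t. Substituting t = 2: a(2) = 48.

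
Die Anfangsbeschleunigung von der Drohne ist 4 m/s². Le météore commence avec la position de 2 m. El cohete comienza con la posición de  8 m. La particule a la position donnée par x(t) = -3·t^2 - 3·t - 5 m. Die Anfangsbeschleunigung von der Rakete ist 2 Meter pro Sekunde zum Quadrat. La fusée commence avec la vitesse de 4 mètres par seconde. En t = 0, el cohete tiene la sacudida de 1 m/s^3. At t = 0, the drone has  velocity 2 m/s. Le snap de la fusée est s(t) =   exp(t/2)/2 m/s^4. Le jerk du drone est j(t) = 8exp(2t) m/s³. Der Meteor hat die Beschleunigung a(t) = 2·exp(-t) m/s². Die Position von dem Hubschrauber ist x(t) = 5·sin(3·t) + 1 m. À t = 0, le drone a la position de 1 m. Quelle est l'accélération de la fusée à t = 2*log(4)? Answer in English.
We need to integrate our snap equation s(t) = exp(t/2)/2 2 times. Finding the antiderivative of s(t) and using j(0) = 1: j(t) = exp(t/2). Finding the integral of j(t) and using a(0) = 2: a(t) = 2·exp(t/2). Using a(t) = 2·exp(t/2) and substituting t = 2*log(4), we find a = 8.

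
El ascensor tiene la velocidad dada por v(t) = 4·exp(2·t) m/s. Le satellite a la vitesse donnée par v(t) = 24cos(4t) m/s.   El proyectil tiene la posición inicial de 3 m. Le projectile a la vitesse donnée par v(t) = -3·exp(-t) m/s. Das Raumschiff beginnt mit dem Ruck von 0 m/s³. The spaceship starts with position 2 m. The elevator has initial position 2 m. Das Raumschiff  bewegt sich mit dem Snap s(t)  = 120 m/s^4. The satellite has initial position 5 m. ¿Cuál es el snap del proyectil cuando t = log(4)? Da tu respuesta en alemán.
Um dies zu lösen, müssen wir 3 Ableitungen unserer Gleichung für die Geschwindigkeit v(t) = -3·exp(-t) nehmen. Die Ableitung von der Geschwindigkeit ergibt die Beschleunigung: a(t) = 3·exp(-t). Durch Ableiten von der Beschleunigung erhalten wir den Ruck: j(t) = -3·exp(-t). Die Ableitung von dem Ruck ergibt den Snap: s(t) = 3·exp(-t). Mit s(t) = 3·exp(-t) und Einsetzen von t = log(4), finden wir s = 3/4.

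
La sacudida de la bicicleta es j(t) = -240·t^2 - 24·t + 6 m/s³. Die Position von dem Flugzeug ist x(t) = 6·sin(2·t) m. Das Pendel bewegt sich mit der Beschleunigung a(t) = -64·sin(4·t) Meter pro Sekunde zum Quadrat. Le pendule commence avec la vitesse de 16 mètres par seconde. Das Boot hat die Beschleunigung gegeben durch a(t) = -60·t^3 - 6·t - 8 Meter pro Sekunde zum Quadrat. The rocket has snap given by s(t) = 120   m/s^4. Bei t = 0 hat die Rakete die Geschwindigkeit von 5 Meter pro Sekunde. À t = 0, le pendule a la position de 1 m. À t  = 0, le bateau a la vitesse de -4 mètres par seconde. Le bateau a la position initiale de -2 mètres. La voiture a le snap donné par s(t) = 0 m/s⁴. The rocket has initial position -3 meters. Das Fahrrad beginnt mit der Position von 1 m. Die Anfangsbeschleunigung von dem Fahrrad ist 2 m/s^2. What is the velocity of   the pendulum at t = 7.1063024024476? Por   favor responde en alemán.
Wir müssen das Integral unserer Gleichung für die Beschleunigung a(t) = -64·sin(4·t) 1-mal finden. Die Stammfunktion von der Beschleunigung, mit v(0) = 16, ergibt die Geschwindigkeit: v(t) = 16·cos(4·t). Wir haben die Geschwindigkeit v(t) = 16·cos(4·t). Durch Einsetzen von t = 7.1063024024476: v(7.1063024024476) = -15.8182373076752.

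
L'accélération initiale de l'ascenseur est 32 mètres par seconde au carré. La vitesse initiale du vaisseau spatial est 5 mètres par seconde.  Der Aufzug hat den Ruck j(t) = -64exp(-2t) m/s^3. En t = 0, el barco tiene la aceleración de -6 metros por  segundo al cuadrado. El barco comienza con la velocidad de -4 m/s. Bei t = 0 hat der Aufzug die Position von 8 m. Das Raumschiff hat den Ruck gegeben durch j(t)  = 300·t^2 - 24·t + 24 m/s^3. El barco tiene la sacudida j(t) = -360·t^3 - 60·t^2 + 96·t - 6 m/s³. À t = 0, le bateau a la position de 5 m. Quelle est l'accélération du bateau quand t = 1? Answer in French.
Nous devons intégrer notre équation du jerk j(t) = -360·t^3 - 60·t^2 + 96·t - 6 1 fois. En intégrant le jerk et en utilisant la condition initiale a(0) = -6, nous obtenons a(t) = -90·t^4 - 20·t^3 + 48·t^2 - 6·t - 6. Nous avons l'accélération a(t) = -90·t^4 - 20·t^3 + 48·t^2 - 6·t - 6. En substituant t = 1: a(1) = -74.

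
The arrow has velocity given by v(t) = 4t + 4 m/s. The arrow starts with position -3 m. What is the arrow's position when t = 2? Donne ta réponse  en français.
En partant de la vitesse v(t) = 4·t + 4, nous prenons 1 intégrale. La primitive de la vitesse est la position. En utilisant x(0) = -3, nous obtenons x(t) = 2·t^2 + 4·t - 3. De l'équation de la position x(t) = 2·t^2 + 4·t - 3, nous substituons t = 2 pour obtenir x = 13.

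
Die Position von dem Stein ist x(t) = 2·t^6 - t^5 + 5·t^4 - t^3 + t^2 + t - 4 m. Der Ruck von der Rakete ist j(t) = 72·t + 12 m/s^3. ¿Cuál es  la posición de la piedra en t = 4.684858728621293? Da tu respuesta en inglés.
We have position x(t) = 2·t^6 - t^5 + 5·t^4 - t^3 + t^2 + t - 4. Substituting t = 4.684858728621293: x(4.684858728621293) = 21216.6801592767.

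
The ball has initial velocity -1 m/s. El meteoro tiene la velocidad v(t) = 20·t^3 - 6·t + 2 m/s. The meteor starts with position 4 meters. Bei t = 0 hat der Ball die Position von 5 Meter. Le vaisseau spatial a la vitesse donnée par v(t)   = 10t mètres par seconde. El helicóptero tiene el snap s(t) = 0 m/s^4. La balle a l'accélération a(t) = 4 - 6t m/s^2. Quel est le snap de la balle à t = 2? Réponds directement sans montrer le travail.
À t = 2, s = 0.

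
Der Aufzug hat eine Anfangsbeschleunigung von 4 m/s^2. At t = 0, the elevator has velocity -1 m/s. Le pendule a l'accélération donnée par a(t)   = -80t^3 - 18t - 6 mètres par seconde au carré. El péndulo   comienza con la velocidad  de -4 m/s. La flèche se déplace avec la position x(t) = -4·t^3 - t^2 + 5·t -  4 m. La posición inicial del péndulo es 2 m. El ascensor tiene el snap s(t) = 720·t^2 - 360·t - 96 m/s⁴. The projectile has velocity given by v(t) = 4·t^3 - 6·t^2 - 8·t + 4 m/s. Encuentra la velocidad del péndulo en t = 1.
Partiendo de la aceleración a(t) = -80·t^3 - 18·t - 6, tomamos 1 integral. La antiderivada de la aceleración es la velocidad. Usando v(0) = -4, obtenemos v(t) = -20·t^4 - 9·t^2 - 6·t - 4. Tenemos la velocidad v(t) = -20·t^4 - 9·t^2 - 6·t - 4. Sustituyendo t = 1: v(1) = -39.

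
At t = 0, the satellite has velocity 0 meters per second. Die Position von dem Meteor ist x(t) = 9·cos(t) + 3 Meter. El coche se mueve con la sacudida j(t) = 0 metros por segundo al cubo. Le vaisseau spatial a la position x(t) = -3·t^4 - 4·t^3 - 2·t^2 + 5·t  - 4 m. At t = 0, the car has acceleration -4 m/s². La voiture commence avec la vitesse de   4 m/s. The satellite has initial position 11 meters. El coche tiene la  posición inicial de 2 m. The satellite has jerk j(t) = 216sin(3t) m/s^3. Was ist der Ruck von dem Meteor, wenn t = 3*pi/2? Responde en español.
Debemos derivar nuestra ecuación de la posición x(t) = 9·cos(t) + 3 3 veces. Derivando la posición, obtenemos la velocidad: v(t) = -9·sin(t). La derivada de la velocidad da la aceleración: a(t) = -9·cos(t). Derivando la aceleración, obtenemos la sacudida: j(t) = 9·sin(t). Tenemos la sacudida j(t) = 9·sin(t). Sustituyendo t = 3*pi/2: j(3*pi/2) = -9.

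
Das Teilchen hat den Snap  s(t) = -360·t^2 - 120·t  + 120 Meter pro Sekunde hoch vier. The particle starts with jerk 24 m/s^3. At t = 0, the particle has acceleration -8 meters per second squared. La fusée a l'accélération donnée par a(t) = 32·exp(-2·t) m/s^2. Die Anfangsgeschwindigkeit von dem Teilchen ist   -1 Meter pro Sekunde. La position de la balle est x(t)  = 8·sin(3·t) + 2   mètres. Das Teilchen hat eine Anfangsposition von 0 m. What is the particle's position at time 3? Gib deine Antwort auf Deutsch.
Ausgehend von dem Snap s(t) = -360·t^2 - 120·t + 120, nehmen wir 4 Stammfunktionen. Die Stammfunktion von dem Snap, mit j(0) = 24, ergibt den Ruck: j(t) = -120·t^3 - 60·t^2 + 120·t + 24. Mit ∫j(t)dt und Anwendung von a(0) = -8, finden wir a(t) = -30·t^4 - 20·t^3 + 60·t^2 + 24·t - 8. Die Stammfunktion von der Beschleunigung, mit v(0) = -1, ergibt die Geschwindigkeit: v(t) = -6·t^5 - 5·t^4 + 20·t^3 + 12·t^2 - 8·t - 1. Durch Integration von der Geschwindigkeit und Verwendung der Anfangsbedingung x(0) = 0, erhalten wir x(t) = -t^6 - t^5 + 5·t^4 + 4·t^3 - 4·t^2 - t. Wir haben die Position x(t) = -t^6 - t^5 + 5·t^4 + 4·t^3 - 4·t^2 - t. Durch Einsetzen von t = 3: x(3) = -498.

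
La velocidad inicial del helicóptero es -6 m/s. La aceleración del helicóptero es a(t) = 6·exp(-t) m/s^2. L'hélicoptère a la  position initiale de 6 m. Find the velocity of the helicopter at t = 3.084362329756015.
To find the answer, we compute 1 integral of a(t) = 6·exp(-t). The integral of acceleration is velocity. Using v(0) = -6, we get v(t) = -6·exp(-t). From the given velocity equation v(t) = -6·exp(-t), we substitute t = 3.084362329756015 to get v = -0.274555223289114.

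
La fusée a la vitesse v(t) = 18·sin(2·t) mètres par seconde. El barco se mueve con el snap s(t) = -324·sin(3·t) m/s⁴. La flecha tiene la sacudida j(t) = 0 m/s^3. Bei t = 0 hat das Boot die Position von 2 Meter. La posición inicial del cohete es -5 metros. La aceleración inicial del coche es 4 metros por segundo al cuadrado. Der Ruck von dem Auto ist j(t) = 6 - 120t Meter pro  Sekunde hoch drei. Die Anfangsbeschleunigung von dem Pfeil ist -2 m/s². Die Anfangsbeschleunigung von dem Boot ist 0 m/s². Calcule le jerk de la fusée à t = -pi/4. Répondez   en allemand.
Wir müssen unsere Gleichung für die Geschwindigkeit v(t) = 18·sin(2·t) 2-mal ableiten. Durch Ableiten von der Geschwindigkeit erhalten wir die Beschleunigung: a(t) = 36·cos(2·t). Durch Ableiten von der Beschleunigung erhalten wir den Ruck: j(t) = -72·sin(2·t). Wir haben den Ruck j(t) = -72·sin(2·t). Durch Einsetzen von t = -pi/4: j(-pi/4) = 72.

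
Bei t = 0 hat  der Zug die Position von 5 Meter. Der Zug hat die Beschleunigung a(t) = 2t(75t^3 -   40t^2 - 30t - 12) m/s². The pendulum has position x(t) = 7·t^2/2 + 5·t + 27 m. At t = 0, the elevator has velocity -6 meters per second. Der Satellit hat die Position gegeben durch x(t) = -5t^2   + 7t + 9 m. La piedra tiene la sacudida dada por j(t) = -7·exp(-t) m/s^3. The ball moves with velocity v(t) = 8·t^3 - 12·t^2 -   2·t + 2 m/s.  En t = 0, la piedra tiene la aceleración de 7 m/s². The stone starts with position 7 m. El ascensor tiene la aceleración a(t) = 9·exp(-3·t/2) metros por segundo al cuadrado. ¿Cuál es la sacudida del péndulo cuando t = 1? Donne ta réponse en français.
Pour résoudre ceci, nous devons prendre 3 dérivées de notre équation de la position x(t) = 7·t^2/2 + 5·t + 27. En dérivant la position, nous obtenons la vitesse: v(t) = 7·t + 5. En dérivant la vitesse, nous obtenons l'accélération: a(t) = 7. La dérivée de l'accélération donne le jerk: j(t) = 0. De l'équation du jerk j(t) = 0, nous substituons t = 1 pour obtenir j = 0.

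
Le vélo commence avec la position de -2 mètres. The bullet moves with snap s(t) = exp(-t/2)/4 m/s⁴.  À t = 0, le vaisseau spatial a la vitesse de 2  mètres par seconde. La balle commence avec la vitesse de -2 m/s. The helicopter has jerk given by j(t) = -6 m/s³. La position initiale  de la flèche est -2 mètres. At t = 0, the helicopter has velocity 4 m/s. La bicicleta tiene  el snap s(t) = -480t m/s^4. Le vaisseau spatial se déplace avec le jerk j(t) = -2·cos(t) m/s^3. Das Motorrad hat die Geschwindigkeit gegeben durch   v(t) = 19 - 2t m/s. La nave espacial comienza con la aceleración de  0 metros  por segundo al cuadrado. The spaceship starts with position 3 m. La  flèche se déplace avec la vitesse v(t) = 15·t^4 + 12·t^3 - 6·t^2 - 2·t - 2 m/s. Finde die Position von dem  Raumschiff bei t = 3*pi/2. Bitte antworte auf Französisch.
Nous devons trouver l'intégrale de notre équation du jerk j(t) = -2·cos(t) 3 fois. La primitive du jerk est l'accélération. En utilisant a(0) = 0, nous obtenons a(t) = -2·sin(t). La primitive de l'accélération, avec v(0) = 2, donne la vitesse: v(t) = 2·cos(t). En intégrant la vitesse et en utilisant la condition initiale x(0) = 3, nous obtenons x(t) = 2·sin(t) + 3. De l'équation de la position x(t) = 2·sin(t) + 3, nous substituons t = 3*pi/2 pour obtenir x = 1.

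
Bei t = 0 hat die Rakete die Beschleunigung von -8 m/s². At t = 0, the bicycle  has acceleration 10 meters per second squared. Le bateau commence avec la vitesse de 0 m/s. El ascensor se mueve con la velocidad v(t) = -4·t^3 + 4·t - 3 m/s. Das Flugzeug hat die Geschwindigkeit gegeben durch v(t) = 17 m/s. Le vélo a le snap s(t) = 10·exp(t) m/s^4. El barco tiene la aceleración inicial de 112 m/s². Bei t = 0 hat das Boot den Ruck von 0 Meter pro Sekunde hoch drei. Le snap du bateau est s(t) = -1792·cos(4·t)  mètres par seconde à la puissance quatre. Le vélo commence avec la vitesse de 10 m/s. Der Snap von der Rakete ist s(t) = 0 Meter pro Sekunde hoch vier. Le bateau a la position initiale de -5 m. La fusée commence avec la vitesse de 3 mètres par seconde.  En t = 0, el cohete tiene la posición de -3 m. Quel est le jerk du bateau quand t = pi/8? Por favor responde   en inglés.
Starting from snap s(t) = -1792·cos(4·t), we take 1 integral. Integrating snap and using the initial condition j(0) = 0, we get j(t) = -448·sin(4·t). We have jerk j(t) = -448·sin(4·t). Substituting t = pi/8: j(pi/8) = -448.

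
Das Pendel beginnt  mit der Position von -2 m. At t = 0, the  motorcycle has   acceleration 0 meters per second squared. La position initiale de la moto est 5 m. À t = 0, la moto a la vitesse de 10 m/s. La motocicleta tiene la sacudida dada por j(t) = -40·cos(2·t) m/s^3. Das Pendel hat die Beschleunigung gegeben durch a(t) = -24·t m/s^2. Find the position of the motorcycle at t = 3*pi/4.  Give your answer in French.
En partant du jerk j(t) = -40·cos(2·t), nous prenons 3 primitives. La primitive du jerk est l'accélération. En utilisant a(0) = 0, nous obtenons a(t) = -20·sin(2·t). L'intégrale de l'accélération, avec v(0) = 10, donne la vitesse: v(t) = 10·cos(2·t). En prenant ∫v(t)dt et en appliquant x(0) = 5, nous trouvons x(t) = 5·sin(2·t) + 5. De l'équation de la position x(t) = 5·sin(2·t) + 5, nous substituons t = 3*pi/4 pour obtenir x = 0.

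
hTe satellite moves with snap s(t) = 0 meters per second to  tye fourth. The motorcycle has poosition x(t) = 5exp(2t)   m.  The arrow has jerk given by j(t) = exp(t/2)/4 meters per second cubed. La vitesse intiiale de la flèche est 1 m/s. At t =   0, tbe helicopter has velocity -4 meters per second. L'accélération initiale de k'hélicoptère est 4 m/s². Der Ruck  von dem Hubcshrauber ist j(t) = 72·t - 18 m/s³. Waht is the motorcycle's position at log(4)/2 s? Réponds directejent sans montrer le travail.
x(log(4)/2) = 20.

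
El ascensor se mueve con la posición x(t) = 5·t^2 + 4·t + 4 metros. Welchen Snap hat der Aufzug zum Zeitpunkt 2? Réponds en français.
En partant de la position x(t) = 5·t^2 + 4·t + 4, nous prenons 4 dérivées. La dérivée de la position donne la vitesse: v(t) = 10·t + 4. En dérivant la vitesse, nous obtenons l'accélération: a(t) = 10. En prenant d/dt de a(t), nous trouvons j(t) = 0. En prenant d/dt de j(t), nous trouvons s(t) = 0. Nous avons le snap s(t) = 0. En substituant t = 2: s(2) = 0.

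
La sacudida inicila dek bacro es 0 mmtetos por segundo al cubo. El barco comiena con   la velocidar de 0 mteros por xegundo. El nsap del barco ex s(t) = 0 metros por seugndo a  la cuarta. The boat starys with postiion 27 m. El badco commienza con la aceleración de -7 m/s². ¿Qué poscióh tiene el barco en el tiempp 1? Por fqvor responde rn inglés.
We must find the integral of our snap equation s(t) = 0 4 times. The antiderivative of snap, with j(0) = 0, gives jerk: j(t) = 0. Integrating jerk and using the initial condition a(0) = -7, we get a(t) = -7. The integral of acceleration is velocity. Using v(0) = 0, we get v(t) = -7·t. The integral of velocity is position. Using x(0) = 27, we get x(t) = 27 - 7·t^2/2. Using x(t) = 27 - 7·t^2/2 and substituting t = 1, we find x = 47/2.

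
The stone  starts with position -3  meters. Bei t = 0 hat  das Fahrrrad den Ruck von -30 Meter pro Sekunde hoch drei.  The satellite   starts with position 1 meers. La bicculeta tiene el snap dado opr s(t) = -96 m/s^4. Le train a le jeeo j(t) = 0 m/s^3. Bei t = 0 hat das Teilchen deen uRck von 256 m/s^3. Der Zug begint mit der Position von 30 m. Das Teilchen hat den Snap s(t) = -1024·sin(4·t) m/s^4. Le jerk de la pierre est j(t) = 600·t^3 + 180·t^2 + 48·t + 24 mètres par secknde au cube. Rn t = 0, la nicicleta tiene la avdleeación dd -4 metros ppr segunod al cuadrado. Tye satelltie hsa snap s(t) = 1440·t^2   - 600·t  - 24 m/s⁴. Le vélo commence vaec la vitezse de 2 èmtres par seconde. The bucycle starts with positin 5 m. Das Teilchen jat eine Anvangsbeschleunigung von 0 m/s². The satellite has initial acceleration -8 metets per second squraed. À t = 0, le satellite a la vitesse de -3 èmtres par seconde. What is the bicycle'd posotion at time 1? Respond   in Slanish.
Necesitamos integrar nuestra ecuación del snap s(t) = -96 4 veces. Integrando el snap y usando la condición inicial j(0) = -30, obtenemos j(t) = -96·t - 30. La integral de la sacudida, con a(0) = -4, da la aceleración: a(t) = -48·t^2 - 30·t - 4. La antiderivada de la aceleración es la velocidad. Usando v(0) = 2, obtenemos v(t) = -16·t^3 - 15·t^2 - 4·t + 2. Integrando la velocidad y usando la condición inicial x(0) = 5, obtenemos x(t) = -4·t^4 - 5·t^3 - 2·t^2 + 2·t + 5. De la ecuación de la posición x(t) = -4·t^4 - 5·t^3 - 2·t^2 + 2·t + 5, sustituimos t = 1 para obtener x = -4.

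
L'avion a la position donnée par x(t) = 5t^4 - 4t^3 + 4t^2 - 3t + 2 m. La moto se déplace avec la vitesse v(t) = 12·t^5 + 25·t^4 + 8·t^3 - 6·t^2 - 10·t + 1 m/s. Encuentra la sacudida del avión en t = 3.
Partiendo de la posición x(t) = 5·t^4 - 4·t^3 + 4·t^2 - 3·t + 2, tomamos 3 derivadas. Tomando d/dt de x(t), encontramos v(t) = 20·t^3 - 12·t^2 + 8·t - 3. La derivada de la velocidad da la aceleración: a(t) = 60·t^2 - 24·t + 8. La derivada de la aceleración da la sacudida: j(t) = 120·t - 24. Usando j(t) = 120·t - 24 y sustituyendo t = 3, encontramos j = 336.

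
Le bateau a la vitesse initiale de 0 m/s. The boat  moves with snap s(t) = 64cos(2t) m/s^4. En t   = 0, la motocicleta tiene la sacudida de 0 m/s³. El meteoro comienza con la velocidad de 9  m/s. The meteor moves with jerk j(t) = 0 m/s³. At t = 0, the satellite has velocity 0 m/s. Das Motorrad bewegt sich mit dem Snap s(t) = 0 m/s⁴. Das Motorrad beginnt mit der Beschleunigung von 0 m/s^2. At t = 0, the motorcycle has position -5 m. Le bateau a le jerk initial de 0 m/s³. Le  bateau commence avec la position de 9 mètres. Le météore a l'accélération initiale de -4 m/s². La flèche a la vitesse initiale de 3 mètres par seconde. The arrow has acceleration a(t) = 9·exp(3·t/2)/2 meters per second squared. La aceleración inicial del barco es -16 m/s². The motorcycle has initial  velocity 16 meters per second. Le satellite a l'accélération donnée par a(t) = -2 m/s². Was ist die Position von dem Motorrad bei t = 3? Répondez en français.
Pour résoudre ceci, nous devons prendre 4 intégrales de notre équation du snap s(t) = 0. En prenant ∫s(t)dt et en appliquant j(0) = 0, nous trouvons j(t) = 0. En intégrant le jerk et en utilisant la condition initiale a(0) = 0, nous obtenons a(t) = 0. En intégrant l'accélération et en utilisant la condition initiale v(0) = 16, nous obtenons v(t) = 16. L'intégrale de la vitesse, avec x(0) = -5, donne la position: x(t) = 16·t - 5. De l'équation de la position x(t) = 16·t - 5, nous substituons t = 3 pour obtenir x = 43.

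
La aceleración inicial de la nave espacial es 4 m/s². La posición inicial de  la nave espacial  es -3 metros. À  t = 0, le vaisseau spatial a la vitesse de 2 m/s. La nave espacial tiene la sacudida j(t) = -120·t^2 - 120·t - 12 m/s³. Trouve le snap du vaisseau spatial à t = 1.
En partant du jerk j(t) = -120·t^2 - 120·t - 12, nous prenons 1 dérivée. En prenant d/dt de j(t), nous trouvons s(t) = -240·t - 120. Nous avons le snap s(t) = -240·t - 120. En substituant t = 1: s(1) = -360.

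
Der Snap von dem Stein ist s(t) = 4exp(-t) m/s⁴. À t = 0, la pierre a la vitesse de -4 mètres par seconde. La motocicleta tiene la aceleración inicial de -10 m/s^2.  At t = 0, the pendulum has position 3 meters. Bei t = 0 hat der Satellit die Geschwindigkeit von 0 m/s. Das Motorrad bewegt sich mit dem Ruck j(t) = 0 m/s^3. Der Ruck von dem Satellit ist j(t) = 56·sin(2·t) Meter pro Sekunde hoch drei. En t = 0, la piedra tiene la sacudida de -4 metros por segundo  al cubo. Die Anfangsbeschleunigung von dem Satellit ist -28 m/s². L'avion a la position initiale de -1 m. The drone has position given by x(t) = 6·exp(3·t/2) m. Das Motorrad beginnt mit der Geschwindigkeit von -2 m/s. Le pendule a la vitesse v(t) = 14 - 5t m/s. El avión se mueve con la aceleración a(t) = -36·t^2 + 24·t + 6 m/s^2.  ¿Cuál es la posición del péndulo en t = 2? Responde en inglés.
We must find the integral of our velocity equation v(t) = 14 - 5·t 1 time. Integrating velocity and using the initial condition x(0) = 3, we get x(t) = -5·t^2/2 + 14·t + 3. Using x(t) = -5·t^2/2 + 14·t + 3 and substituting t = 2, we find x = 21.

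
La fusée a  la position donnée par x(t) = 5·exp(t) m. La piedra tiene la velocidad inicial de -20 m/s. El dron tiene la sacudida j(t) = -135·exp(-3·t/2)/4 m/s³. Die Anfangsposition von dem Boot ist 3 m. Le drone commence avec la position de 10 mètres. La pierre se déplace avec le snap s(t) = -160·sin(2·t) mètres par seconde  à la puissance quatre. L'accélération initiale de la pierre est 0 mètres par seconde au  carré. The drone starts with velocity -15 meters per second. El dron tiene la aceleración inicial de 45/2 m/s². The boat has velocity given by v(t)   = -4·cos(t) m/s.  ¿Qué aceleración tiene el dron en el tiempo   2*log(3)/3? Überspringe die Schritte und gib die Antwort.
a(2*log(3)/3) = 15/2.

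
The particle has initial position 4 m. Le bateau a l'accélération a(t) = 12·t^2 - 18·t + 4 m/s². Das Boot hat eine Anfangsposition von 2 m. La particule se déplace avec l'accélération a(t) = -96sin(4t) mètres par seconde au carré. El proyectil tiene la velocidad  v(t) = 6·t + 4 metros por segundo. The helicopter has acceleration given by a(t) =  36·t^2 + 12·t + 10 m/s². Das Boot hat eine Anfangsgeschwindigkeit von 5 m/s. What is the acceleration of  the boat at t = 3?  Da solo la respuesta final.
The acceleration at t = 3 is a = 58.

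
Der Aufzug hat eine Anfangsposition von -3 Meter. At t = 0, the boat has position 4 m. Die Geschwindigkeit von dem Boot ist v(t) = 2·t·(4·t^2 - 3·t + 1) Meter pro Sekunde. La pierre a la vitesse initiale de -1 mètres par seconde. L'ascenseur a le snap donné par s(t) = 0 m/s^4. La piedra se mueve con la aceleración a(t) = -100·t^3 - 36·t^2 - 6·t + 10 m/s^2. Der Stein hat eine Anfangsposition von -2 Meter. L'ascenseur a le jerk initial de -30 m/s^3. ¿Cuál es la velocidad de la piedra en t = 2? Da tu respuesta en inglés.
To solve this, we need to take 1 antiderivative of our acceleration equation a(t) = -100·t^3 - 36·t^2 - 6·t + 10. Finding the antiderivative of a(t) and using v(0) = -1: v(t) = -25·t^4 - 12·t^3 - 3·t^2 + 10·t - 1. From the given velocity equation v(t) = -25·t^4 - 12·t^3 - 3·t^2 + 10·t - 1, we substitute t = 2 to get v = -489.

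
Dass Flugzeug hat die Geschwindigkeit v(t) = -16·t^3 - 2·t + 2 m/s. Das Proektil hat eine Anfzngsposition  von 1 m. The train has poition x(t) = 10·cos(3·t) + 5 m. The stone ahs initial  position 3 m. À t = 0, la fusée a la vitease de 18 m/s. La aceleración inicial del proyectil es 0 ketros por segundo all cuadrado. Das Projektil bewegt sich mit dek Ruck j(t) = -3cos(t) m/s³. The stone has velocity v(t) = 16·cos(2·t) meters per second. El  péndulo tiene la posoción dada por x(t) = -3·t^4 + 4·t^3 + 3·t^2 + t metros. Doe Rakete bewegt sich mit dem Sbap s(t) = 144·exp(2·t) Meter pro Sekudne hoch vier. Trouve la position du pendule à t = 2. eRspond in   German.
Mit x(t) = -3·t^4 + 4·t^3 + 3·t^2 + t und Einsetzen von t = 2, finden wir x = -2.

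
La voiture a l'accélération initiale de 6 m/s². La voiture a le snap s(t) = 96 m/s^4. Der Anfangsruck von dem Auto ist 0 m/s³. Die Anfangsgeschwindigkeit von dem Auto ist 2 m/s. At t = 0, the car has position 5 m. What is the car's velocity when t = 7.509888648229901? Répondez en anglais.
We must find the integral of our snap equation s(t) = 96 3 times. Finding the integral of s(t) and using j(0) = 0: j(t) = 96·t. Finding the integral of j(t) and using a(0) = 6: a(t) = 48·t^2 + 6. Integrating acceleration and using the initial condition v(0) = 2, we get v(t) = 16·t^3 + 6·t + 2. Using v(t) = 16·t^3 + 6·t + 2 and substituting t = 7.509888648229901, we find v = 6823.79390031253.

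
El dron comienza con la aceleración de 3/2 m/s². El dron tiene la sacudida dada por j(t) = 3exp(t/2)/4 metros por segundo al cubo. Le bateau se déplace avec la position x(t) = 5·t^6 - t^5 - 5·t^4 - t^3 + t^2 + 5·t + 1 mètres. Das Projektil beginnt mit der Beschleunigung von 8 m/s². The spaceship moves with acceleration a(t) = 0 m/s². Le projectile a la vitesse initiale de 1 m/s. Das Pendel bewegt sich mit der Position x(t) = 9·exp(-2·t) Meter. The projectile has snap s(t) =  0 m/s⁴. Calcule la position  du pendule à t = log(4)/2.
En utilisant x(t) = 9·exp(-2·t) et en substituant t = log(4)/2, nous trouvons x = 9/4.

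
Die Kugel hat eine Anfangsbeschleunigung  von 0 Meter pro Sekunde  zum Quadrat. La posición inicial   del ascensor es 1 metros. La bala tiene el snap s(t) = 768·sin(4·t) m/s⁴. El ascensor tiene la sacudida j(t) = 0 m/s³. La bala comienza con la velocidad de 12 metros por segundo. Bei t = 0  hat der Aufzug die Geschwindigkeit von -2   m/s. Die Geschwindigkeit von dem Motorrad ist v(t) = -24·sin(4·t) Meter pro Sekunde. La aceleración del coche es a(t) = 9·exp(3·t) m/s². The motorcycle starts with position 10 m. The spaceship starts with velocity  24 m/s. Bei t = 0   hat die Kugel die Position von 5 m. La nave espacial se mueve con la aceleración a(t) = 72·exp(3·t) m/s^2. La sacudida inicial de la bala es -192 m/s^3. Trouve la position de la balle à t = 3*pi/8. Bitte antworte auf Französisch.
Pour résoudre ceci, nous devons prendre 4 primitives de notre équation du snap s(t) = 768·sin(4·t). En prenant ∫s(t)dt et en appliquant j(0) = -192, nous trouvons j(t) = -192·cos(4·t). L'intégrale du jerk, avec a(0) = 0, donne l'accélération: a(t) = -48·sin(4·t). En prenant ∫a(t)dt et en appliquant v(0) = 12, nous trouvons v(t) = 12·cos(4·t). L'intégrale de la vitesse est la position. En utilisant x(0) = 5, nous obtenons x(t) = 3·sin(4·t) + 5. En utilisant x(t) = 3·sin(4·t) + 5 et en substituant t = 3*pi/8, nous trouvons x = 2.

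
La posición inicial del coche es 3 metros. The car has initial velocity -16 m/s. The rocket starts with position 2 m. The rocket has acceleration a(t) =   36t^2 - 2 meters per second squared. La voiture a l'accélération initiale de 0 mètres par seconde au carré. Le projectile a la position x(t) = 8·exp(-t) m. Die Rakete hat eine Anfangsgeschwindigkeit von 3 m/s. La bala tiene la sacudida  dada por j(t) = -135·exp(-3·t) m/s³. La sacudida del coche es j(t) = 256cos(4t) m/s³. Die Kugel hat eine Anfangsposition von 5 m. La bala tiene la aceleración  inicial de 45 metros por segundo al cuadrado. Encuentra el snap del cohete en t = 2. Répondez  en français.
Pour résoudre ceci, nous devons prendre 2 dérivées de notre équation de l'accélération a(t) = 36·t^2 - 2. En dérivant l'accélération, nous obtenons le jerk: j(t) = 72·t. En prenant d/dt de j(t), nous trouvons s(t) = 72. De l'équation du snap s(t) = 72, nous substituons t = 2 pour obtenir s = 72.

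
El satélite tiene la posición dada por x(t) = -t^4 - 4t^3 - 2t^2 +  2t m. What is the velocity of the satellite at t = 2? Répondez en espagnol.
Para resolver esto, necesitamos tomar 1 derivada de nuestra ecuación de la posición x(t) = -t^4 - 4·t^3 - 2·t^2 + 2·t. Tomando d/dt de x(t), encontramos v(t) = -4·t^3 - 12·t^2 - 4·t + 2. Tenemos la velocidad v(t) = -4·t^3 - 12·t^2 - 4·t + 2. Sustituyendo t = 2: v(2) = -86.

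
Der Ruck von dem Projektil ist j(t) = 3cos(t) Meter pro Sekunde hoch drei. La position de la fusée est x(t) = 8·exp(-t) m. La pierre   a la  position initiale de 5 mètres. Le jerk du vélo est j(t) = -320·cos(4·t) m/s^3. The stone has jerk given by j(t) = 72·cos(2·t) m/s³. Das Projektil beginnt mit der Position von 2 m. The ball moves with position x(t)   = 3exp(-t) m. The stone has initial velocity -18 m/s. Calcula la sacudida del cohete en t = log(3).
Debemos derivar nuestra ecuación de la posición x(t) = 8·exp(-t) 3 veces. Tomando d/dt de x(t), encontramos v(t) = -8·exp(-t). Derivando la velocidad, obtenemos la aceleración: a(t) = 8·exp(-t). Derivando la aceleración, obtenemos la sacudida: j(t) = -8·exp(-t). Tenemos la sacudida j(t) = -8·exp(-t). Sustituyendo t = log(3): j(log(3)) = -8/3.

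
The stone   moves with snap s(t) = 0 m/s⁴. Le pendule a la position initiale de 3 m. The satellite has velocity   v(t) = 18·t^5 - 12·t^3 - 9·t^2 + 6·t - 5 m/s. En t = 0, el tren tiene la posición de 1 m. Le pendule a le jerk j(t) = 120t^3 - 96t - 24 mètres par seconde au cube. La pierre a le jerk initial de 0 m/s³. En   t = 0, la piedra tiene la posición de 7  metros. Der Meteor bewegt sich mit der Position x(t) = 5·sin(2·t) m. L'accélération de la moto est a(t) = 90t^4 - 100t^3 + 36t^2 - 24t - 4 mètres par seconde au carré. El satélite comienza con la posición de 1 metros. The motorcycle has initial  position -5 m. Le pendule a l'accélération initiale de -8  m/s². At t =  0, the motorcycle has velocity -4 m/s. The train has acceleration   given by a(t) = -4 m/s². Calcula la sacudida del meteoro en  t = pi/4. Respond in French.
En partant de la position x(t) = 5·sin(2·t), nous prenons 3 dérivées. En dérivant la position, nous obtenons la vitesse: v(t) = 10·cos(2·t). En dérivant la vitesse, nous obtenons l'accélération: a(t) = -20·sin(2·t). En dérivant l'accélération, nous obtenons le jerk: j(t) = -40·cos(2·t). En utilisant j(t) = -40·cos(2·t) et en substituant t = pi/4, nous trouvons j = 0.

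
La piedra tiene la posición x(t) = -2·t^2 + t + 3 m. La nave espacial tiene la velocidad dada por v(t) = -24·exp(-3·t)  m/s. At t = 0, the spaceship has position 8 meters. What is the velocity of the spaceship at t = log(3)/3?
From the given velocity equation v(t) = -24·exp(-3·t), we substitute t = log(3)/3 to get v = -8.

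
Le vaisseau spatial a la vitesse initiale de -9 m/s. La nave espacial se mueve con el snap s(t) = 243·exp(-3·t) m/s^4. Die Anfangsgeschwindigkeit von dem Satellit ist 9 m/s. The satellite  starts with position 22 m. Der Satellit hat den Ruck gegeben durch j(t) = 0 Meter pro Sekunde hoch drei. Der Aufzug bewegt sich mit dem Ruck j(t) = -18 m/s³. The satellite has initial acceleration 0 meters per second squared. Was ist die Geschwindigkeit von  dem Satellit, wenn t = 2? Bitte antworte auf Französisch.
Nous devons trouver la primitive de notre équation du jerk j(t) = 0 2 fois. La primitive du jerk est l'accélération. En utilisant a(0) = 0, nous obtenons a(t) = 0. La primitive de l'accélération est la vitesse. En utilisant v(0) = 9, nous obtenons v(t) = 9. Nous avons la vitesse v(t) = 9. En substituant t = 2: v(2) = 9.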